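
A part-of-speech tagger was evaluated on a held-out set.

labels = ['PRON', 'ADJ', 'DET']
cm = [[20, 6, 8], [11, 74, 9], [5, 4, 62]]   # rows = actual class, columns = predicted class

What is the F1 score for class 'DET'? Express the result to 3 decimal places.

One-vs-rest for 'DET': TP = diagonal; FP = other classes predicted 'DET'; FN = 'DET' predicted as other.
F1 score = 2·TP/(2·TP+FP+FN).
DET: TP=62, FP=8+9=17, FN=5+4=9 → 124/150 = 0.8267

0.827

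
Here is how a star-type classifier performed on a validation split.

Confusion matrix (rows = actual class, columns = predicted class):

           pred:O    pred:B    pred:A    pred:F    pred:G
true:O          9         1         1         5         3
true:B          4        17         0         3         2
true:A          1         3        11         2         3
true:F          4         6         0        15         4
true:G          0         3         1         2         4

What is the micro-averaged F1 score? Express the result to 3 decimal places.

0.538

Micro-averaging pools counts across classes: ΣTP=56, ΣFP=48, ΣFN=48.
Micro-F1 score = 2·TP/(2·TP+FP+FN) on pooled counts = 0.538 (equals overall accuracy in single-label multiclass).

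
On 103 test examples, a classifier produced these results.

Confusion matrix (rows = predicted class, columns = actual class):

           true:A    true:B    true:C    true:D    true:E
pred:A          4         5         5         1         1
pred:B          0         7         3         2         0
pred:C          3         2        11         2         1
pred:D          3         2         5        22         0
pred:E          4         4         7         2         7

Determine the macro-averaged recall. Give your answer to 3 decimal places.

0.505

Per-class recall (TP/(TP+FN)):
  A: TP=4, FN=0+3+3+4=10 → 4/14 = 0.2857
  B: TP=7, FN=5+2+2+4=13 → 7/20 = 0.3500
  C: TP=11, FN=5+3+5+7=20 → 11/31 = 0.3548
  D: TP=22, FN=1+2+2+2=7 → 22/29 = 0.7586
  E: TP=7, FN=1+0+1+0=2 → 7/9 = 0.7778
Macro-recall = mean = (0.2857 + 0.3500 + 0.3548 + 0.7586 + 0.7778) / 5 = 0.505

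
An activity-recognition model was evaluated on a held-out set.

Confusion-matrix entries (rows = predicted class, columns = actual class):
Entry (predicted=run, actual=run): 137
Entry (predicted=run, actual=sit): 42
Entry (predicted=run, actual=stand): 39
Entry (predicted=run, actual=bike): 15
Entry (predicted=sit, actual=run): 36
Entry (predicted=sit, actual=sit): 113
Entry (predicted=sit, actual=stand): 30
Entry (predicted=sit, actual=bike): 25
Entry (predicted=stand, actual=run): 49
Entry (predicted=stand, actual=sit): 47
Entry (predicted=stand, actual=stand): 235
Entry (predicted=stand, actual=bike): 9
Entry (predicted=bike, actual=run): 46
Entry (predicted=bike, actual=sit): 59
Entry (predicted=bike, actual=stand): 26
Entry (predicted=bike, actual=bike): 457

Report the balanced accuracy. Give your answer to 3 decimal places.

0.640

Balanced accuracy = mean of per-class recall.
  run: recall = 137/268 = 0.5112
  sit: recall = 113/261 = 0.4330
  stand: recall = 235/330 = 0.7121
  bike: recall = 457/506 = 0.9032
Mean = (0.5112 + 0.4330 + 0.7121 + 0.9032) / 4 = 0.640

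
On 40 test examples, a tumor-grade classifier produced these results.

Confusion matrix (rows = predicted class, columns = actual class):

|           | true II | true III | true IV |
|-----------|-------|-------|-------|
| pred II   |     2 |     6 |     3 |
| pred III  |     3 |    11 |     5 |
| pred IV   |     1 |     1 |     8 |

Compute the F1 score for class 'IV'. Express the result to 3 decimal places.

0.615

Treat 'IV' as positive and all other classes as negative.
F1 score = 2·TP/(2·TP+FP+FN).
IV: TP=8, FP=1+1=2, FN=3+5=8 → 16/26 = 0.6154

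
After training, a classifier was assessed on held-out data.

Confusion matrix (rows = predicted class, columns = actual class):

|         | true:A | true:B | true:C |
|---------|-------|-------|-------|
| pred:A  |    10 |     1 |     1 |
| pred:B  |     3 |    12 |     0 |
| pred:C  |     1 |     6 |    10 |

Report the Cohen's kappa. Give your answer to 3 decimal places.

0.593

Observed agreement pₒ = trace/N = 32/44 = 0.7273
Expected agreement pₑ = Σ (rowᵢ·colᵢ)/N² = (14·12 + 19·15 + 11·17)/44² = 0.3306
κ = (pₒ − pₑ)/(1 − pₑ) = (0.7273 − 0.3306)/(1 − 0.3306) = 0.593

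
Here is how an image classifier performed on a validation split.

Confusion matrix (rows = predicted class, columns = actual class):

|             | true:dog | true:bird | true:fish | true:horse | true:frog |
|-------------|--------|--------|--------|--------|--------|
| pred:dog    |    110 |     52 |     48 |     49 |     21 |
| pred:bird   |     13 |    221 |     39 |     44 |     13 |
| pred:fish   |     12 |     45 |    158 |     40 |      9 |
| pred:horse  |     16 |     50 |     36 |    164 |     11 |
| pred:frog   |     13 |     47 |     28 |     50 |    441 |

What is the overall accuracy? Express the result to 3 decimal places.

Accuracy = trace / total = (110+221+158+164+441=1094) / 1730 = 1094/1730 = 0.632

0.632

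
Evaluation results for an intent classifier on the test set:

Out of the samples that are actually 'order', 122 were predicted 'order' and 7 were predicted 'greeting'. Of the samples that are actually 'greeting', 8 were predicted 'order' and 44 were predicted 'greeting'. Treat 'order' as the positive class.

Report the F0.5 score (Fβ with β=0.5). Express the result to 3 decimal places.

0.940

Fβ = (1+β²)·TP / ((1+β²)·TP + β²·FN + FP), with β²=1/4
= 1.25·122 / (1.25·122 + 0.25·7 + 8) = 0.940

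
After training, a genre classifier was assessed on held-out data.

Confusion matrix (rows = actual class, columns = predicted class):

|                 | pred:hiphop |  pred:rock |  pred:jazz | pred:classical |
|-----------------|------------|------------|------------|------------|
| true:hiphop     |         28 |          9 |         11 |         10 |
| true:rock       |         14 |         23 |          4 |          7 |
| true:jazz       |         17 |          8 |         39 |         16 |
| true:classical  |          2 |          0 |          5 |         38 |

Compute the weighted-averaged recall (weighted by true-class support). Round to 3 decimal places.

0.554

Per-class recall (TP/(TP+FN)):
  hiphop: TP=28, FN=9+11+10=30 → 28/58 = 0.4828
  rock: TP=23, FN=14+4+7=25 → 23/48 = 0.4792
  jazz: TP=39, FN=17+8+16=41 → 39/80 = 0.4875
  classical: TP=38, FN=2+0+5=7 → 38/45 = 0.8444
Weighted-recall = Σ (supportᵢ/N)·recallᵢ with N=231: (58/231)·0.4828 + (48/231)·0.4792 + (80/231)·0.4875 + (45/231)·0.8444 = 0.554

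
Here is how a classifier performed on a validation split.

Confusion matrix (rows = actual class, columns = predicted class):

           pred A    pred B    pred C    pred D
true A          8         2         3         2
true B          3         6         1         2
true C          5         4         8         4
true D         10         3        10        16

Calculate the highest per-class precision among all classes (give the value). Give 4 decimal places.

Per-class precision (TP/(TP+FP)):
  A: TP=8, FP=3+5+10=18 → 8/26 = 0.30769
  B: TP=6, FP=2+4+3=9 → 6/15 = 0.40000
  C: TP=8, FP=3+1+10=14 → 8/22 = 0.36364
  D: TP=16, FP=2+2+4=8 → 16/24 = 0.66667
Highest is class 'D' with precision = 0.6667.

0.6667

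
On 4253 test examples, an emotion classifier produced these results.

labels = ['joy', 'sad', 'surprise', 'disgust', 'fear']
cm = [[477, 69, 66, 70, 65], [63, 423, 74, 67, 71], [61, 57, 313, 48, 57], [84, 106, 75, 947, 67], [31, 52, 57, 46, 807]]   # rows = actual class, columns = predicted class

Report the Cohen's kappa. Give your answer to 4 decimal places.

0.6143

Observed agreement pₒ = trace/N = 2967/4253 = 0.69763
Expected agreement pₑ = Σ (rowᵢ·colᵢ)/N² = (747·716 + 698·707 + 536·585 + 1279·1178 + 993·1067)/4253² = 0.21606
κ = (pₒ − pₑ)/(1 − pₑ) = (0.69763 − 0.21606)/(1 − 0.21606) = 0.6143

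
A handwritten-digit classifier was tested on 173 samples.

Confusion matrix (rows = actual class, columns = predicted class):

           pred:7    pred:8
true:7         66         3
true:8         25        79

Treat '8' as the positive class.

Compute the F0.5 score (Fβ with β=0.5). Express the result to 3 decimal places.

Fβ = (1+β²)·TP / ((1+β²)·TP + β²·FN + FP), with β²=1/4
= 1.25·79 / (1.25·79 + 0.25·25 + 3) = 0.914

0.914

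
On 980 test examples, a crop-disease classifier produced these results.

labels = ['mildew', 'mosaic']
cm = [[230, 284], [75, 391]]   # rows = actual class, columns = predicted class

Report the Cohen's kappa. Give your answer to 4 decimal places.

0.2806

Observed agreement pₒ = trace/N = 621/980 = 0.63367
Expected agreement pₑ = Σ (rowᵢ·colᵢ)/N² = (514·305 + 466·675)/980² = 0.49075
κ = (pₒ − pₑ)/(1 − pₑ) = (0.63367 − 0.49075)/(1 − 0.49075) = 0.2806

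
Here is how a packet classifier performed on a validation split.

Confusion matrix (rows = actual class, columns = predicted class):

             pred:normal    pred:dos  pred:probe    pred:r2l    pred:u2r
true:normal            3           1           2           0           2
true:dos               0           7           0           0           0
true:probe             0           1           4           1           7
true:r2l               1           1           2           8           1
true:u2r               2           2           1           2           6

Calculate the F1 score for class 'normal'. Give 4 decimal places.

Take TP from the diagonal, FP from the rest of the 'normal' prediction marginal, FN from the rest of the 'normal' actual marginal.
F1 score = 2·TP/(2·TP+FP+FN).
normal: TP=3, FP=0+0+1+2=3, FN=1+2+0+2=5 → 6/14 = 0.42857

0.4286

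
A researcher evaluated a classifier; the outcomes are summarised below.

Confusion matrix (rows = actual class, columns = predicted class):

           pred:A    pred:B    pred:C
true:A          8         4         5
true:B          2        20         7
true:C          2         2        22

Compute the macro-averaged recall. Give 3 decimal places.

0.669

Per-class recall (TP/(TP+FN)):
  A: TP=8, FN=4+5=9 → 8/17 = 0.4706
  B: TP=20, FN=2+7=9 → 20/29 = 0.6897
  C: TP=22, FN=2+2=4 → 22/26 = 0.8462
Macro-recall = mean = (0.4706 + 0.6897 + 0.8462) / 3 = 0.669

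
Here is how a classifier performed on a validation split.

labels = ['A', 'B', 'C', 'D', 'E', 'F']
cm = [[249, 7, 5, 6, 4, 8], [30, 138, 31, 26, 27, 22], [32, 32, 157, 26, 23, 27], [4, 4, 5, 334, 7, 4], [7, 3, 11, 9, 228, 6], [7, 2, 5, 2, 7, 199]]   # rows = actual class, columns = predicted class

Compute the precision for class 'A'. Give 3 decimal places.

0.757

One-vs-rest for 'A': TP = diagonal; FP = other classes predicted 'A'; FN = 'A' predicted as other.
precision = TP/(TP+FP).
A: TP=249, FP=30+32+4+7+7=80 → 249/329 = 0.7568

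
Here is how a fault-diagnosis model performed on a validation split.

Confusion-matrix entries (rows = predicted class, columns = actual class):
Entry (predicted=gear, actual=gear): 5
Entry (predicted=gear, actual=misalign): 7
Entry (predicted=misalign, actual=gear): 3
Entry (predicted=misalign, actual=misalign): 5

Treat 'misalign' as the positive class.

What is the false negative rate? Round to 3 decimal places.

0.583

FNR = FN/(FN+TP) = 7/(7+5) = 0.583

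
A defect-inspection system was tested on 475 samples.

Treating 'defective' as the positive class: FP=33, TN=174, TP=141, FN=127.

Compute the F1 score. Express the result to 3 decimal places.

0.638

Precision = TP/(TP+FP) = 141/174 = 0.8103
Recall = TP/(TP+FN) = 141/268 = 0.5261
F1 = 2·TP/(2·TP+FP+FN) = 282/442 = 0.638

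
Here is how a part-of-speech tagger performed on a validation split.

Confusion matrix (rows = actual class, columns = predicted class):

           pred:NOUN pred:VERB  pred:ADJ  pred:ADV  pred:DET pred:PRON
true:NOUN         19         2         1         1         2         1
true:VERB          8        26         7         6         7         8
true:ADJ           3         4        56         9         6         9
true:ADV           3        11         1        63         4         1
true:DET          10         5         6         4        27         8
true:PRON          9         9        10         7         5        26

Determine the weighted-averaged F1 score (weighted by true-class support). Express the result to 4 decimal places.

0.5631

Per-class F1 score (2·TP/(2·TP+FP+FN)):
  NOUN: TP=19, FP=8+3+3+10+9=33, FN=2+1+1+2+1=7 → 38/78 = 0.48718
  VERB: TP=26, FP=2+4+11+5+9=31, FN=8+7+6+7+8=36 → 52/119 = 0.43697
  ADJ: TP=56, FP=1+7+1+6+10=25, FN=3+4+9+6+9=31 → 112/168 = 0.66667
  ADV: TP=63, FP=1+6+9+4+7=27, FN=3+11+1+4+1=20 → 126/173 = 0.72832
  DET: TP=27, FP=2+7+6+4+5=24, FN=10+5+6+4+8=33 → 54/111 = 0.48649
  PRON: TP=26, FP=1+8+9+1+8=27, FN=9+9+10+7+5=40 → 52/119 = 0.43697
Weighted-F1 score = Σ (supportᵢ/N)·F1 scoreᵢ with N=384: (26/384)·0.48718 + (62/384)·0.43697 + (87/384)·0.66667 + (83/384)·0.72832 + (60/384)·0.48649 + (66/384)·0.43697 = 0.5631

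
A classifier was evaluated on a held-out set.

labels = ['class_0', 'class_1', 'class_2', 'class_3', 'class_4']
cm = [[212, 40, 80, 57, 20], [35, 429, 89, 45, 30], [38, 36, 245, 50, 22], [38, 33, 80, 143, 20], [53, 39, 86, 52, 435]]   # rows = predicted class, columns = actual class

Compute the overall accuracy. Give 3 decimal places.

0.608

Accuracy = trace / total = (212+429+245+143+435=1464) / 2407 = 1464/2407 = 0.608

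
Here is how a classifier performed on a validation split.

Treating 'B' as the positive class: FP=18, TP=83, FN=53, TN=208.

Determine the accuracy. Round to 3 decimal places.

Accuracy = (TP+TN)/N = (83+208)/362 = 0.804

0.804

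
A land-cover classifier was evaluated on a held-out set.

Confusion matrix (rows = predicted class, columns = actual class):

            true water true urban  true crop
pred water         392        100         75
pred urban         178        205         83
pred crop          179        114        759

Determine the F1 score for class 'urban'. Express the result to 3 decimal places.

F1 score = 2·TP/(2·TP+FP+FN).
urban: TP=205, FP=178+83=261, FN=100+114=214 → 410/885 = 0.4633

0.463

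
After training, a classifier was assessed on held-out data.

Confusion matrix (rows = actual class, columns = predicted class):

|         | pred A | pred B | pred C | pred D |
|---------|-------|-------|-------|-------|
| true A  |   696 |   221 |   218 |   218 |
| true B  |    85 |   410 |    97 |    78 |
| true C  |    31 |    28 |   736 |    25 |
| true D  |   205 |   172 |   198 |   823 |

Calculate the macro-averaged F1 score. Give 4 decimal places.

0.6232

Per-class F1 score (2·TP/(2·TP+FP+FN)):
  A: TP=696, FP=85+31+205=321, FN=221+218+218=657 → 1392/2370 = 0.58734
  B: TP=410, FP=221+28+172=421, FN=85+97+78=260 → 820/1501 = 0.54630
  C: TP=736, FP=218+97+198=513, FN=31+28+25=84 → 1472/2069 = 0.71145
  D: TP=823, FP=218+78+25=321, FN=205+172+198=575 → 1646/2542 = 0.64752
Macro-F1 score = mean = (0.58734 + 0.54630 + 0.71145 + 0.64752) / 4 = 0.6232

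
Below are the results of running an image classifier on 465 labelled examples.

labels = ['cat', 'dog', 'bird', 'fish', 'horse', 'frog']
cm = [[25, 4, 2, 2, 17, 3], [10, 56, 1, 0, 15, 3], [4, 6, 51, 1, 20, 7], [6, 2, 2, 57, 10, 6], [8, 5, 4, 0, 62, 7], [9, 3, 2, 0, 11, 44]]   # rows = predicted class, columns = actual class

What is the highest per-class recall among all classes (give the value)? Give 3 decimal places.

0.950

Per-class recall (TP/(TP+FN)):
  cat: TP=25, FN=10+4+6+8+9=37 → 25/62 = 0.4032
  dog: TP=56, FN=4+6+2+5+3=20 → 56/76 = 0.7368
  bird: TP=51, FN=2+1+2+4+2=11 → 51/62 = 0.8226
  fish: TP=57, FN=2+0+1+0+0=3 → 57/60 = 0.9500
  horse: TP=62, FN=17+15+20+10+11=73 → 62/135 = 0.4593
  frog: TP=44, FN=3+3+7+6+7=26 → 44/70 = 0.6286
Highest is class 'fish' with recall = 0.950.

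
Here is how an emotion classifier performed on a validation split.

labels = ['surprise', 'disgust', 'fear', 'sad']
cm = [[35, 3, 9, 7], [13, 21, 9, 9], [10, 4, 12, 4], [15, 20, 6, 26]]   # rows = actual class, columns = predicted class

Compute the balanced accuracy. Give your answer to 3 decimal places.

Balanced accuracy = mean of per-class recall.
  surprise: recall = 35/54 = 0.6481
  disgust: recall = 21/52 = 0.4038
  fear: recall = 12/30 = 0.4000
  sad: recall = 26/67 = 0.3881
Mean = (0.6481 + 0.4038 + 0.4000 + 0.3881) / 4 = 0.460

0.460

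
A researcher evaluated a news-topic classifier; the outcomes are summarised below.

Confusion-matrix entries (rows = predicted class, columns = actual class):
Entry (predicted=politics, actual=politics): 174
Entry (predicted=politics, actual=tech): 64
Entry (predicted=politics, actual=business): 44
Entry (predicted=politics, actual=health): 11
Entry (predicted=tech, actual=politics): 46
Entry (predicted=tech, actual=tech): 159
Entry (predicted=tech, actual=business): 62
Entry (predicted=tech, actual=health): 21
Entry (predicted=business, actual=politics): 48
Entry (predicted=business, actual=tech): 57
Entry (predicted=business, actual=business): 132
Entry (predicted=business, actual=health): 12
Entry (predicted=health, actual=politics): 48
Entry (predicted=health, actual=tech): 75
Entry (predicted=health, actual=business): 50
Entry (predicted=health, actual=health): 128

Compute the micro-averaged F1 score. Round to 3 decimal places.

0.524

Micro-averaging pools counts across classes: ΣTP=593, ΣFP=538, ΣFN=538.
Micro-F1 score = 2·TP/(2·TP+FP+FN) on pooled counts = 0.524 (equals overall accuracy in single-label multiclass).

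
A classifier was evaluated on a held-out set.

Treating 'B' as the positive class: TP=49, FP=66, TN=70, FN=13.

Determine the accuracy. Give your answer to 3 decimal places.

0.601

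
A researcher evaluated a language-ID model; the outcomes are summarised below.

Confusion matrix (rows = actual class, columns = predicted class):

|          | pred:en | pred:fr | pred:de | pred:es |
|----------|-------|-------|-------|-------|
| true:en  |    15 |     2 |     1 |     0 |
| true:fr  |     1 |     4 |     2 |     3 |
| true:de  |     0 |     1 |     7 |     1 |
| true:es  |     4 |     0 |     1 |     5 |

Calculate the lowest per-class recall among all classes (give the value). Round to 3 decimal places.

Per-class recall (TP/(TP+FN)):
  en: TP=15, FN=2+1+0=3 → 15/18 = 0.8333
  fr: TP=4, FN=1+2+3=6 → 4/10 = 0.4000
  de: TP=7, FN=0+1+1=2 → 7/9 = 0.7778
  es: TP=5, FN=4+0+1=5 → 5/10 = 0.5000
Lowest is class 'fr' with recall = 0.400.

0.400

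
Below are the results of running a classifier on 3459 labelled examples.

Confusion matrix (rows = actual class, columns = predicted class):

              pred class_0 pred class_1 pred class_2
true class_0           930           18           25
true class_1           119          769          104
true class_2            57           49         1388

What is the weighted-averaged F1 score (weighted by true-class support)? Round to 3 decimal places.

Per-class F1 score (2·TP/(2·TP+FP+FN)):
  class_0: TP=930, FP=119+57=176, FN=18+25=43 → 1860/2079 = 0.8947
  class_1: TP=769, FP=18+49=67, FN=119+104=223 → 1538/1828 = 0.8414
  class_2: TP=1388, FP=25+104=129, FN=57+49=106 → 2776/3011 = 0.9220
Weighted-F1 score = Σ (supportᵢ/N)·F1 scoreᵢ with N=3459: (973/3459)·0.8947 + (992/3459)·0.8414 + (1494/3459)·0.9220 = 0.891

0.891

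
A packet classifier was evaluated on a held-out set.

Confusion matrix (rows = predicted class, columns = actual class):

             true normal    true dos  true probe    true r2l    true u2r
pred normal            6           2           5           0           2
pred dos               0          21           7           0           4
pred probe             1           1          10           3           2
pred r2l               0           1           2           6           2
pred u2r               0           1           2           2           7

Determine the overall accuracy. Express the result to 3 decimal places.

0.575

Accuracy = trace / total = (6+21+10+6+7=50) / 87 = 50/87 = 0.575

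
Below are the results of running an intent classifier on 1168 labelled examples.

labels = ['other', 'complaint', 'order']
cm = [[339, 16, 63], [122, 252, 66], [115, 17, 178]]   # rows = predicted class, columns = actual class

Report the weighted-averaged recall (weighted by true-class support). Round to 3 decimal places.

Per-class recall (TP/(TP+FN)):
  other: TP=339, FN=122+115=237 → 339/576 = 0.5885
  complaint: TP=252, FN=16+17=33 → 252/285 = 0.8842
  order: TP=178, FN=63+66=129 → 178/307 = 0.5798
Weighted-recall = Σ (supportᵢ/N)·recallᵢ with N=1168: (576/1168)·0.5885 + (285/1168)·0.8842 + (307/1168)·0.5798 = 0.658

0.658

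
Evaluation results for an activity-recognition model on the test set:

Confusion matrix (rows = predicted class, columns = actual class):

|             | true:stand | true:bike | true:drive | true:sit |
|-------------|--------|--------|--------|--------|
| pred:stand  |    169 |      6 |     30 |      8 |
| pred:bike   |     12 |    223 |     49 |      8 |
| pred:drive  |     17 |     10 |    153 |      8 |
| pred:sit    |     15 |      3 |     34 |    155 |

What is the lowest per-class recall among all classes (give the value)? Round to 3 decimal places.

0.575

Per-class recall (TP/(TP+FN)):
  stand: TP=169, FN=12+17+15=44 → 169/213 = 0.7934
  bike: TP=223, FN=6+10+3=19 → 223/242 = 0.9215
  drive: TP=153, FN=30+49+34=113 → 153/266 = 0.5752
  sit: TP=155, FN=8+8+8=24 → 155/179 = 0.8659
Lowest is class 'drive' with recall = 0.575.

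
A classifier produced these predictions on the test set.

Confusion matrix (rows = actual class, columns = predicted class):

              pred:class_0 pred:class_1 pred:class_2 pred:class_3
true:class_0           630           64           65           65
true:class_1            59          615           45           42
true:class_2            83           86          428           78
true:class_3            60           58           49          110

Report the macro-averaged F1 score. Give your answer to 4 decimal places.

Per-class F1 score (2·TP/(2·TP+FP+FN)):
  class_0: TP=630, FP=59+83+60=202, FN=64+65+65=194 → 1260/1656 = 0.76087
  class_1: TP=615, FP=64+86+58=208, FN=59+45+42=146 → 1230/1584 = 0.77652
  class_2: TP=428, FP=65+45+49=159, FN=83+86+78=247 → 856/1262 = 0.67829
  class_3: TP=110, FP=65+42+78=185, FN=60+58+49=167 → 220/572 = 0.38462
Macro-F1 score = mean = (0.76087 + 0.77652 + 0.67829 + 0.38462) / 4 = 0.6501

0.6501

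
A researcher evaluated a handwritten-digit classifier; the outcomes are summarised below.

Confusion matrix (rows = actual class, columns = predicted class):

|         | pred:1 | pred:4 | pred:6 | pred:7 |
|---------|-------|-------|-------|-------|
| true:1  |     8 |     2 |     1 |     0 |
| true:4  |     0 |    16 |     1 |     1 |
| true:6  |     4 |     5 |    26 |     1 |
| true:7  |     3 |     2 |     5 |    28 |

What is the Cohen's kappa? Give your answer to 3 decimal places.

0.664

Observed agreement pₒ = trace/N = 78/103 = 0.7573
Expected agreement pₑ = Σ (rowᵢ·colᵢ)/N² = (11·15 + 18·25 + 36·33 + 38·30)/103² = 0.2774
κ = (pₒ − pₑ)/(1 − pₑ) = (0.7573 − 0.2774)/(1 − 0.2774) = 0.664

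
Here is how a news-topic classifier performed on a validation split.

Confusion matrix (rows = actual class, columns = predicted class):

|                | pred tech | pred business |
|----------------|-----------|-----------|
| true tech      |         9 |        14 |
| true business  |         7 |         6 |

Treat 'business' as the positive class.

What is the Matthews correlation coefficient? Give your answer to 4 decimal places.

-0.1422

MCC = (TP·TN − FP·FN) / √((TP+FP)(TP+FN)(TN+FP)(TN+FN))
Numerator = 6·9 − 14·7 = -44
Denominator = √(20·13·23·16) = √95680 = 309.3218
MCC = -44 / 309.3218 = -0.1422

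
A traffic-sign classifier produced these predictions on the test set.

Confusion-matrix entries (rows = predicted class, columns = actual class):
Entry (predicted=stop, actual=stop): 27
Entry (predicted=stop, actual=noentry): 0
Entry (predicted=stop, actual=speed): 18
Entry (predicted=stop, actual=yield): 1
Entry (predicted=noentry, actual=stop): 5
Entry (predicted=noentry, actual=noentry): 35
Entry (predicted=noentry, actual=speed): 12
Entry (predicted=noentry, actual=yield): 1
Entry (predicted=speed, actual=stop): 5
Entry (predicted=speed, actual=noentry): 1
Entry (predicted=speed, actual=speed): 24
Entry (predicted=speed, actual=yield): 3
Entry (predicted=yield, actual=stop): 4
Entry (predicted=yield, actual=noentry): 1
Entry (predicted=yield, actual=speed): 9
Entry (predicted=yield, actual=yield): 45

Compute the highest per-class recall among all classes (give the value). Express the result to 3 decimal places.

Per-class recall (TP/(TP+FN)):
  stop: TP=27, FN=5+5+4=14 → 27/41 = 0.6585
  noentry: TP=35, FN=0+1+1=2 → 35/37 = 0.9459
  speed: TP=24, FN=18+12+9=39 → 24/63 = 0.3810
  yield: TP=45, FN=1+1+3=5 → 45/50 = 0.9000
Highest is class 'noentry' with recall = 0.946.

0.946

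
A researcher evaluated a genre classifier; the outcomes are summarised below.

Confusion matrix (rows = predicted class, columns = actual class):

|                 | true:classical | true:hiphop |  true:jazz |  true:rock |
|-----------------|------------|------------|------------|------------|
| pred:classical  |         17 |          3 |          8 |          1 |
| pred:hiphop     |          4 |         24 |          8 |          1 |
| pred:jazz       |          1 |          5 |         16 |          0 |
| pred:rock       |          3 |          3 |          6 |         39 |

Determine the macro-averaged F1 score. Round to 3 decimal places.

Per-class F1 score (2·TP/(2·TP+FP+FN)):
  classical: TP=17, FP=3+8+1=12, FN=4+1+3=8 → 34/54 = 0.6296
  hiphop: TP=24, FP=4+8+1=13, FN=3+5+3=11 → 48/72 = 0.6667
  jazz: TP=16, FP=1+5+0=6, FN=8+8+6=22 → 32/60 = 0.5333
  rock: TP=39, FP=3+3+6=12, FN=1+1+0=2 → 78/92 = 0.8478
Macro-F1 score = mean = (0.6296 + 0.6667 + 0.5333 + 0.8478) / 4 = 0.669

0.669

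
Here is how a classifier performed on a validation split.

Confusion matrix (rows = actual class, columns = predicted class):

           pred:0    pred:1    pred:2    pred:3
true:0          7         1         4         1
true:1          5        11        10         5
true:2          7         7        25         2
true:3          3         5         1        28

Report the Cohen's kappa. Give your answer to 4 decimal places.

Observed agreement pₒ = trace/N = 71/122 = 0.58197
Expected agreement pₑ = Σ (rowᵢ·colᵢ)/N² = (13·22 + 31·24 + 41·40 + 37·36)/122² = 0.26888
κ = (pₒ − pₑ)/(1 − pₑ) = (0.58197 − 0.26888)/(1 − 0.26888) = 0.4282

0.4282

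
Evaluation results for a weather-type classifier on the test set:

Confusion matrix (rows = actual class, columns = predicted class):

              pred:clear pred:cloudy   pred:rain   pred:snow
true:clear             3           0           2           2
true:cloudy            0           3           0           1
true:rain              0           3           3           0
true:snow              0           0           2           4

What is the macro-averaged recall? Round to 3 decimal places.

Per-class recall (TP/(TP+FN)):
  clear: TP=3, FN=0+2+2=4 → 3/7 = 0.4286
  cloudy: TP=3, FN=0+0+1=1 → 3/4 = 0.7500
  rain: TP=3, FN=0+3+0=3 → 3/6 = 0.5000
  snow: TP=4, FN=0+0+2=2 → 4/6 = 0.6667
Macro-recall = mean = (0.4286 + 0.7500 + 0.5000 + 0.6667) / 4 = 0.586

0.586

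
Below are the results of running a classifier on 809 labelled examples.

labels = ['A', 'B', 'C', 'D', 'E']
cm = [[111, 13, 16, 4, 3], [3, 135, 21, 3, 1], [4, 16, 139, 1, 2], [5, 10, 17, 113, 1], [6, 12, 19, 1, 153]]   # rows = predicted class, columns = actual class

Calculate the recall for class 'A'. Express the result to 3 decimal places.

One-vs-rest for 'A': TP = diagonal; FP = other classes predicted 'A'; FN = 'A' predicted as other.
recall = TP/(TP+FN).
A: TP=111, FN=3+4+5+6=18 → 111/129 = 0.8605

0.860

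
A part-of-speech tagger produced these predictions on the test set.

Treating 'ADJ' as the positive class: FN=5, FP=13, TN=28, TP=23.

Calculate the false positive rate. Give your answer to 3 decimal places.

0.317

FPR = FP/(FP+TN) = 13/(13+28) = 0.317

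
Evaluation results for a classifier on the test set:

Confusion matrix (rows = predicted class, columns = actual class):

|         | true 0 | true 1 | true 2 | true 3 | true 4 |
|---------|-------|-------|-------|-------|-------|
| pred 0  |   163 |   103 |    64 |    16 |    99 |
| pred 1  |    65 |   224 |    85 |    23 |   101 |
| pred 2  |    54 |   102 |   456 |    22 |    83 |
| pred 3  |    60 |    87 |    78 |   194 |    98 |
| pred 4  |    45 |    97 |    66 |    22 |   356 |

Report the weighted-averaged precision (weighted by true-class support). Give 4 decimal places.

Per-class precision (TP/(TP+FP)):
  0: TP=163, FP=103+64+16+99=282 → 163/445 = 0.36629
  1: TP=224, FP=65+85+23+101=274 → 224/498 = 0.44980
  2: TP=456, FP=54+102+22+83=261 → 456/717 = 0.63598
  3: TP=194, FP=60+87+78+98=323 → 194/517 = 0.37524
  4: TP=356, FP=45+97+66+22=230 → 356/586 = 0.60751
Weighted-precision = Σ (supportᵢ/N)·precisionᵢ with N=2763: (387/2763)·0.36629 + (613/2763)·0.44980 + (749/2763)·0.63598 + (277/2763)·0.37524 + (737/2763)·0.60751 = 0.5232

0.5232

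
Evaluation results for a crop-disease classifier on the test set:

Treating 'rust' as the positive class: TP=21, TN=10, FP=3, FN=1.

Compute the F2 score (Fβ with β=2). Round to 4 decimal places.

Fβ = (1+β²)·TP / ((1+β²)·TP + β²·FN + FP), with β²=4
= 5·21 / (5·21 + 4·1 + 3) = 0.9375

0.9375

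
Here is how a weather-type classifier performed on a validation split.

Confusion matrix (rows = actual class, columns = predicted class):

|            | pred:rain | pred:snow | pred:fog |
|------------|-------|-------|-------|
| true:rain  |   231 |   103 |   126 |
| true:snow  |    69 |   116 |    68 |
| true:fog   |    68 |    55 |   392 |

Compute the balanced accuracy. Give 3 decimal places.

0.574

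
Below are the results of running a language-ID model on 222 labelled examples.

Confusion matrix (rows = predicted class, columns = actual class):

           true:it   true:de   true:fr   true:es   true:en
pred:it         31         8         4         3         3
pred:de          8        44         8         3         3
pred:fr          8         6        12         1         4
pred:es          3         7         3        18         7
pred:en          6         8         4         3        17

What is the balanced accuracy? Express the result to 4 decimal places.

Balanced accuracy = mean of per-class recall.
  it: recall = 31/56 = 0.55357
  de: recall = 44/73 = 0.60274
  fr: recall = 12/31 = 0.38710
  es: recall = 18/28 = 0.64286
  en: recall = 17/34 = 0.50000
Mean = (0.55357 + 0.60274 + 0.38710 + 0.64286 + 0.50000) / 5 = 0.5373

0.5373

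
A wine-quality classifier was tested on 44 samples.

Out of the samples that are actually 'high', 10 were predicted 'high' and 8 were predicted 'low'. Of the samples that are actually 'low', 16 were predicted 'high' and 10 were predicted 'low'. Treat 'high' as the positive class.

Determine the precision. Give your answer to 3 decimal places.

Precision = TP/(TP+FP) = 10/(10+16) = 10/26 = 0.385

0.385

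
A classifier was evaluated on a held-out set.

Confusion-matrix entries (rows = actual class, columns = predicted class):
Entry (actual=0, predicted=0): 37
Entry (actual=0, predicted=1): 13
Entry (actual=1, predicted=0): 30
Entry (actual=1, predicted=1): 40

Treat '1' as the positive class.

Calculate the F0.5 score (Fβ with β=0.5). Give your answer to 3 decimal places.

Fβ = (1+β²)·TP / ((1+β²)·TP + β²·FN + FP), with β²=1/4
= 1.25·40 / (1.25·40 + 0.25·30 + 13) = 0.709

0.709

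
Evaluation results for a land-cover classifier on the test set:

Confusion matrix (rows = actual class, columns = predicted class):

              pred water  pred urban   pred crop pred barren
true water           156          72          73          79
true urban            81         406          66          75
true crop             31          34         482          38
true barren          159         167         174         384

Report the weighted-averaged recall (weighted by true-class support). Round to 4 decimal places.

0.5765

Per-class recall (TP/(TP+FN)):
  water: TP=156, FN=72+73+79=224 → 156/380 = 0.41053
  urban: TP=406, FN=81+66+75=222 → 406/628 = 0.64650
  crop: TP=482, FN=31+34+38=103 → 482/585 = 0.82393
  barren: TP=384, FN=159+167+174=500 → 384/884 = 0.43439
Weighted-recall = Σ (supportᵢ/N)·recallᵢ with N=2477: (380/2477)·0.41053 + (628/2477)·0.64650 + (585/2477)·0.82393 + (884/2477)·0.43439 = 0.5765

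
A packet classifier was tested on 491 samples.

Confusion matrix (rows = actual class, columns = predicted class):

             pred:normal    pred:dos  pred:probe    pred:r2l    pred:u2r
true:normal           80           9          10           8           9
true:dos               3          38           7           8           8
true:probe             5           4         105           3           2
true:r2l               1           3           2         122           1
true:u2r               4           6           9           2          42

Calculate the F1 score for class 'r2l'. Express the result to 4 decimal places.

0.8971

One-vs-rest for 'r2l': TP = diagonal; FP = other classes predicted 'r2l'; FN = 'r2l' predicted as other.
F1 score = 2·TP/(2·TP+FP+FN).
r2l: TP=122, FP=8+8+3+2=21, FN=1+3+2+1=7 → 244/272 = 0.89706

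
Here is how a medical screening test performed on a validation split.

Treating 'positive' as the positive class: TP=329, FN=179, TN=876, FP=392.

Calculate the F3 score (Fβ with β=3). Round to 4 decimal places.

0.6216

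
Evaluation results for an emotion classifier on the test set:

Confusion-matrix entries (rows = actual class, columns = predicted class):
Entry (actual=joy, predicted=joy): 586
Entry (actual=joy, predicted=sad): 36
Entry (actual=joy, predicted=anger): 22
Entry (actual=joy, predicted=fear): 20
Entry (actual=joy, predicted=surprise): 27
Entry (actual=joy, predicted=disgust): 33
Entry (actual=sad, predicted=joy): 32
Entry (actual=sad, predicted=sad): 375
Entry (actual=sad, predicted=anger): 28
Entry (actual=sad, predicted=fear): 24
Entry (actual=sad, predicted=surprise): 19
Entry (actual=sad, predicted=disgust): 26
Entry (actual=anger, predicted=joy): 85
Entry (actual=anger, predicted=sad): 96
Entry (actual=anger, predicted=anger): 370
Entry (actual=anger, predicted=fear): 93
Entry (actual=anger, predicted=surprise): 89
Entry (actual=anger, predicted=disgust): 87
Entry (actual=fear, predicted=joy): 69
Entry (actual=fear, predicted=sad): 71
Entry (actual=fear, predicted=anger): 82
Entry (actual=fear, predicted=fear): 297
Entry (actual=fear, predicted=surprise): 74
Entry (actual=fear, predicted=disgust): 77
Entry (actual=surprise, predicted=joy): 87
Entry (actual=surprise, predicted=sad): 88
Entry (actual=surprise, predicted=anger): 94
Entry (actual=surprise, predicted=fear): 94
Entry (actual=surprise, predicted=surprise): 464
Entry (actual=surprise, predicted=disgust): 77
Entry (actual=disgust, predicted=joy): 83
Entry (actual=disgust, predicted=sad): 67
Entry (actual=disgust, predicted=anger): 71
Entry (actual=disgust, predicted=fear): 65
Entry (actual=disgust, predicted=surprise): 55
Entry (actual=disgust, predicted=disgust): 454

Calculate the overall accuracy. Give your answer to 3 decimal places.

0.576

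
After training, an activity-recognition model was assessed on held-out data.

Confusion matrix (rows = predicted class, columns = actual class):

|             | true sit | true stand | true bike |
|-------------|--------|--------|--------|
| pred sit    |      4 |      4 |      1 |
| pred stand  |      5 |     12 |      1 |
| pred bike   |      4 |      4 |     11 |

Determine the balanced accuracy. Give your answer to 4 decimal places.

Balanced accuracy = mean of per-class recall.
  sit: recall = 4/13 = 0.30769
  stand: recall = 12/20 = 0.60000
  bike: recall = 11/13 = 0.84615
Mean = (0.30769 + 0.60000 + 0.84615) / 3 = 0.5846

0.5846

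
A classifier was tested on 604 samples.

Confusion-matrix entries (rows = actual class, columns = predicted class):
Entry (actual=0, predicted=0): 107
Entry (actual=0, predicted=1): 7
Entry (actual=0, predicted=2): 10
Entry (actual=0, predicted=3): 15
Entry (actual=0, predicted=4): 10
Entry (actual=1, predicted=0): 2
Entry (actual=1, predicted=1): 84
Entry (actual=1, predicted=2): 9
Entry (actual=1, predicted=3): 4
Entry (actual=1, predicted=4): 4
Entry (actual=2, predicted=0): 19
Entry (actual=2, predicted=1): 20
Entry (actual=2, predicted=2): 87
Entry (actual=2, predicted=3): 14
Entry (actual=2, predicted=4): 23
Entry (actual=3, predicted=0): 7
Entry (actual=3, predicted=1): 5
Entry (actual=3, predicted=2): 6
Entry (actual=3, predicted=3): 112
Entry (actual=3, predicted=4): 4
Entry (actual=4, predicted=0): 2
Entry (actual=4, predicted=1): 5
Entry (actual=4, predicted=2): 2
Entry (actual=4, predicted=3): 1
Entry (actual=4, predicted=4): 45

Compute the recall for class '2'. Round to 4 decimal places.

0.5337

Treat '2' as positive and all other classes as negative.
recall = TP/(TP+FN).
2: TP=87, FN=19+20+14+23=76 → 87/163 = 0.53374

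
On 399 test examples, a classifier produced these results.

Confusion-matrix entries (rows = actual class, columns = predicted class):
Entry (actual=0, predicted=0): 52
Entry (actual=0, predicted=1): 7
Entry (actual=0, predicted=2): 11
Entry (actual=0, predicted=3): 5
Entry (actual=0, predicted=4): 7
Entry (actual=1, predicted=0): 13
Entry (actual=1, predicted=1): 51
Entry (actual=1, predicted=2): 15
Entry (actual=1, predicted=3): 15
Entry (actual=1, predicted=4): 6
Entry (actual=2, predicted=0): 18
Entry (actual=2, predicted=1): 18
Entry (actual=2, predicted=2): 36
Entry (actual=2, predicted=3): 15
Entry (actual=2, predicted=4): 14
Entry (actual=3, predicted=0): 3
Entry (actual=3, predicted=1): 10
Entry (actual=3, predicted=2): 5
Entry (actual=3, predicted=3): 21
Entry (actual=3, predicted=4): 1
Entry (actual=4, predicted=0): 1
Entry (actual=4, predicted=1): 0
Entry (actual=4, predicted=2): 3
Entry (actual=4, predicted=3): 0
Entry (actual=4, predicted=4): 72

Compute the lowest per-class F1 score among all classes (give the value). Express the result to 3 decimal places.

Per-class F1 score (2·TP/(2·TP+FP+FN)):
  0: TP=52, FP=13+18+3+1=35, FN=7+11+5+7=30 → 104/169 = 0.6154
  1: TP=51, FP=7+18+10+0=35, FN=13+15+15+6=49 → 102/186 = 0.5484
  2: TP=36, FP=11+15+5+3=34, FN=18+18+15+14=65 → 72/171 = 0.4211
  3: TP=21, FP=5+15+15+0=35, FN=3+10+5+1=19 → 42/96 = 0.4375
  4: TP=72, FP=7+6+14+1=28, FN=1+0+3+0=4 → 144/176 = 0.8182
Lowest is class '2' with F1 score = 0.421.

0.421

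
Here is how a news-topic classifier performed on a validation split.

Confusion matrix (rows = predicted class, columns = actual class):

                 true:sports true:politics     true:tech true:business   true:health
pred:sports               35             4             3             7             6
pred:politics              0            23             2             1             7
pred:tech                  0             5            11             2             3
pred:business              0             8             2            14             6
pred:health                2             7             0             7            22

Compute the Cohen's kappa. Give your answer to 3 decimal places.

Observed agreement pₒ = trace/N = 105/177 = 0.5932
Expected agreement pₑ = Σ (rowᵢ·colᵢ)/N² = (37·55 + 47·33 + 18·21 + 31·30 + 44·38)/177² = 0.2096
κ = (pₒ − pₑ)/(1 − pₑ) = (0.5932 − 0.2096)/(1 − 0.2096) = 0.485

0.485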